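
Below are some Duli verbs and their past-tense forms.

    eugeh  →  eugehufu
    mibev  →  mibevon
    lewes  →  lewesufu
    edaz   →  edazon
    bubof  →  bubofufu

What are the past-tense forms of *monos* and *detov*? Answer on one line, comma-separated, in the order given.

The pattern is voicing of the final consonant: -ufu when the stem ends in a voiceless consonant (*eugeh*, *lewes*, *bubof*); -on when the stem ends in a voiced consonant (*mibev*, *edaz*).
Since the final consonant of *monos* is /s/ (voiceless), it takes -ufu, giving *monosufu*.
The final consonant of *detov* is /v/, which is voiced, so the suffix is -on, giving *detovon*.

monosufu, detovon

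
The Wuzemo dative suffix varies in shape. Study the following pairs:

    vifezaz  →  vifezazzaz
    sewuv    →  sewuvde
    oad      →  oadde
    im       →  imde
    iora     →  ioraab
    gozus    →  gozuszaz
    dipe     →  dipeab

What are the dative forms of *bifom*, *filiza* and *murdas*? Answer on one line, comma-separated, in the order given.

bifomde, filizaab, murdaszaz

The pattern is sibilance of the final sound: -zaz when the stem ends in a sibilant (*vifezaz*, *gozus*); -de when the stem ends in a non-sibilant consonant (*sewuv*, *oad*, *im*); -ab when the stem ends in a vowel (*iora*, *dipe*).
*bifom* — final sound /m/ (a non-sibilant consonant) → -de → *bifomde*.
Since the final sound of *filiza* is /a/ (a vowel), it takes -ab, giving *filizaab*.
Since the final sound of *murdas* is /s/ (a sibilant), it takes -zaz, giving *murdaszaz*.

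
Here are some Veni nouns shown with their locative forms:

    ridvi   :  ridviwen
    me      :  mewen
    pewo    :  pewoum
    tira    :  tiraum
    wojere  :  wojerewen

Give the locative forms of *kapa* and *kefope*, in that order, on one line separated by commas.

kapaum, kefopewen

The pattern is front/back vowel harmony: -wen when the last vowel of the stem is a front vowel (*ridvi*, *me*, *wojere*); -um when the last vowel of the stem is a back vowel (*pewo*, *tira*).
Since the last vowel of *kapa* is /a/ (a back vowel), it takes -um, giving *kapaum*.
*kefope*: last vowel = /e/, a front vowel → -wen → *kefopewen*.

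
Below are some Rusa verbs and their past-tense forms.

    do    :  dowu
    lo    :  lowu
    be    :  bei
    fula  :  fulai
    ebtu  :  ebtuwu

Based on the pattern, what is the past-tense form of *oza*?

ozai

The suffix is conditioned by the last vowel: -wu when the last vowel of the stem is a rounded vowel (*do*, *lo*, *ebtu*); -i when the last vowel of the stem is an unrounded vowel (*be*, *fula*).
The last vowel of *oza* is /a/, which is an unrounded vowel, so the suffix is -i, giving *ozai*.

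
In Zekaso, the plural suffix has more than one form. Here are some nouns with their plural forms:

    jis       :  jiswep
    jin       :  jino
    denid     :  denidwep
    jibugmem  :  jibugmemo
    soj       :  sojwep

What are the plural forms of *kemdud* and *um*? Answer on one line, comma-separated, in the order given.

kemdudwep, umo

The alternation tracks the final consonant of the stem — -o when the stem ends in a nasal (*jin*, *jibugmem*); -wep when the stem ends in a non-nasal consonant (*jis*, *denid*, *soj*).
The final consonant of *kemdud* is /d/, which is non-nasal, so the suffix is -wep, giving *kemdudwep*.
The final consonant of *um* is /m/, which is a nasal, so the suffix is -o, giving *umo*.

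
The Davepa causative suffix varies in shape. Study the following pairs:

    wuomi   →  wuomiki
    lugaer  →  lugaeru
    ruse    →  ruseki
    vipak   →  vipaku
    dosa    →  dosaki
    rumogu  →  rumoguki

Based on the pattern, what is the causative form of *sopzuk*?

The suffix is conditioned by the final sound: -u when the stem ends in a consonant (*lugaer*, *vipak*); -ki when the stem ends in a vowel (*wuomi*, *ruse*, *dosa*, *rumogu*).
The final sound of *sopzuk* is /k/, which is a consonant, so the suffix is -u, giving *sopzuku*.

sopzuku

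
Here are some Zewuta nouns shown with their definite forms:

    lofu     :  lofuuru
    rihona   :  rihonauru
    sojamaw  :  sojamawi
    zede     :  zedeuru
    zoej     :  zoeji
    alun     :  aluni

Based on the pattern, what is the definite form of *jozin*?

jozini

Looking at the final sound of each stem: -i when the stem ends in a consonant (*sojamaw*, *zoej*, *alun*); -uru when the stem ends in a vowel (*lofu*, *rihona*, *zede*).
*jozin*: final sound = /n/, a consonant → -i → *jozini*.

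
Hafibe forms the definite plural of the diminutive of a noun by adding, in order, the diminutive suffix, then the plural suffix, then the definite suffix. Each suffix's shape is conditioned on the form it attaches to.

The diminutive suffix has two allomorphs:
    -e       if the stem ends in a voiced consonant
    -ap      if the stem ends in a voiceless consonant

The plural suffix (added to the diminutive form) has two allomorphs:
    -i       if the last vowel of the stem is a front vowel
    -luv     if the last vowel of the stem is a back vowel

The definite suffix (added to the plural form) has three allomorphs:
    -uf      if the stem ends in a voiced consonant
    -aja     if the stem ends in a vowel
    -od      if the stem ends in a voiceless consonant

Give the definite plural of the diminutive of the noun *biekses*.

bieksesapluvuf

*biekses* — final consonant /s/ (voiceless) → -ap → *bieksesap*.
The diminutive form *bieksesap* — last vowel /a/ (a back vowel) → -luv → *bieksesapluv*.
The final sound of the plural form *bieksesapluv* is /v/, which is a voiced consonant, so the definite suffix is -uf, giving *bieksesapluvuf*.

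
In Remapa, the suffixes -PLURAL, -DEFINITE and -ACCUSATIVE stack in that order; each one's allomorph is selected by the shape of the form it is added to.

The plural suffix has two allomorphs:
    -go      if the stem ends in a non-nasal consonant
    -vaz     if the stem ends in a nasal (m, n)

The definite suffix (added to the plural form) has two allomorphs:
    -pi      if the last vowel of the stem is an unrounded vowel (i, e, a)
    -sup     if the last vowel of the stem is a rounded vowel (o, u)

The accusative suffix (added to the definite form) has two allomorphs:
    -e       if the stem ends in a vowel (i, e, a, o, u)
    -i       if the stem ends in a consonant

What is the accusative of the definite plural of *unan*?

unanvazpie

Since the final consonant of *unan* is /n/ (a nasal), it takes -vaz, giving *unanvaz*.
The plural form *unanvaz*: last vowel = /a/, an unrounded vowel → -pi → *unanvazpi*.
The final sound of the definite form *unanvazpi* is /i/, which is a vowel, so the accusative suffix is -e, giving *unanvazpie*.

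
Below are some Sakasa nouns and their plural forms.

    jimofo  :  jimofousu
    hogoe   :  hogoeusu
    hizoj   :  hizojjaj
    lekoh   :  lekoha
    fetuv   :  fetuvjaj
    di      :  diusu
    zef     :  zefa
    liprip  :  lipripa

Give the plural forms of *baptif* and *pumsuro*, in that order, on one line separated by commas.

The suffix is conditioned by the final sound: -a when the stem ends in a voiceless consonant (*lekoh*, *zef*, *liprip*); -jaj when the stem ends in a voiced consonant (*hizoj*, *fetuv*); -usu when the stem ends in a vowel (*jimofo*, *hogoe*, *di*).
Since the final sound of *baptif* is /f/ (a voiceless consonant), it takes -a, giving *baptifa*.
The final sound of *pumsuro* is /o/, which is a vowel, so the suffix is -usu, giving *pumsurousu*.

baptifa, pumsurousu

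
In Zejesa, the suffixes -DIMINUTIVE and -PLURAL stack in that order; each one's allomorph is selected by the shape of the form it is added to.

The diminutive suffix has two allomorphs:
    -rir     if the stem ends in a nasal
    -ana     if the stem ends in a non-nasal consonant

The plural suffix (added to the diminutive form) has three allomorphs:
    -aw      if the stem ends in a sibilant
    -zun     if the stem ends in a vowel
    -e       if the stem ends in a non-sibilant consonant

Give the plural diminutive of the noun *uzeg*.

uzeganazun

*uzeg* — final consonant /g/ (non-nasal) → -ana → *uzegana*.
The diminutive form *uzegana*: final sound = /a/, a vowel → -zun → *uzeganazun*.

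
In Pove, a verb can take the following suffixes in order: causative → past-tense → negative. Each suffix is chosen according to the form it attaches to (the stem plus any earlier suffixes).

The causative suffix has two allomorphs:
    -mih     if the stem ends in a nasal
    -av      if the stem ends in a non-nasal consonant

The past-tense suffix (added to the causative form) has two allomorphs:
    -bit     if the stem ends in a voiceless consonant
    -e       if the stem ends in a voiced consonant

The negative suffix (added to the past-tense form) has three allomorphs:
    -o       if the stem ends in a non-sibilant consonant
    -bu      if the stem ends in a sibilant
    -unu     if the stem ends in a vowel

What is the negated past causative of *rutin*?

rutinmihbito

Since the final consonant of *rutin* is /n/ (a nasal), it takes -mih, giving *rutinmih*.
The causative form *rutinmih* — final consonant /h/ (voiceless) → -bit → *rutinmihbit*.
The final sound of the past-tense form *rutinmihbit* is /t/, which is a non-sibilant consonant, so the negative suffix is -o, giving *rutinmihbito*.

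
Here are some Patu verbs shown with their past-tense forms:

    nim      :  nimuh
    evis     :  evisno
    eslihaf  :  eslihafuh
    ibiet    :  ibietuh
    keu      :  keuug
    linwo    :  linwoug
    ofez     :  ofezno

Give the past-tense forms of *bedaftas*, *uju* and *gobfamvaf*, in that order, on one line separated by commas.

The pattern is sibilance of the final sound: -no when the stem ends in a sibilant (*evis*, *ofez*); -uh when the stem ends in a non-sibilant consonant (*nim*, *eslihaf*, *ibiet*); -ug when the stem ends in a vowel (*keu*, *linwo*).
Since the final sound of *bedaftas* is /s/ (a sibilant), it takes -no, giving *bedaftasno*.
*uju*: final sound = /u/, a vowel → -ug → *ujuug*.
*gobfamvaf*: final sound = /f/, a non-sibilant consonant → -uh → *gobfamvafuh*.

bedaftasno, ujuug, gobfamvafuh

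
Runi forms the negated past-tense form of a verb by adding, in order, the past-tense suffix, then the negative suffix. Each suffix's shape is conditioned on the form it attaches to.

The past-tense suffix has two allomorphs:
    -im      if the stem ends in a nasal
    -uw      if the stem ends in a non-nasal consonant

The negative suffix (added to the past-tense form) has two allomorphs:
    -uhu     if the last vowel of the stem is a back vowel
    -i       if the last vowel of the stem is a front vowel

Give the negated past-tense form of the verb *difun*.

difunimi

*difun* — final consonant /n/ (a nasal) → -im → *difunim*.
The past-tense form *difunim*: last vowel = /i/, a front vowel → -i → *difunimi*.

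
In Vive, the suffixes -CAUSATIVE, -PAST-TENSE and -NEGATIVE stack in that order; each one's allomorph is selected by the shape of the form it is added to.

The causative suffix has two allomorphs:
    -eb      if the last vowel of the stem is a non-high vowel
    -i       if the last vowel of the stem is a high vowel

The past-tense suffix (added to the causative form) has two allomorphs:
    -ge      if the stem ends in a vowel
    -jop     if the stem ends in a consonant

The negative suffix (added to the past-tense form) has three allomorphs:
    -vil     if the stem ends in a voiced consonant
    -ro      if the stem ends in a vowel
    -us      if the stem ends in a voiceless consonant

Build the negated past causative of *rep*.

repebjopus

The last vowel of *rep* is /e/, which is a non-high vowel, so the causative suffix is -eb, giving *repeb*.
Since the final sound of the causative form *repeb* is /b/ (a consonant), it takes -jop, giving *repebjop*.
The final sound of the past-tense form *repebjop* is /p/, which is a voiceless consonant, so the negative suffix is -us, giving *repebjopus*.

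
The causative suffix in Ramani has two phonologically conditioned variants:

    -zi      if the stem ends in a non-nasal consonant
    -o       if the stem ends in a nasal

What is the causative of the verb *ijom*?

*ijom*: final consonant = /m/, a nasal → -o → *ijomo*.

ijomo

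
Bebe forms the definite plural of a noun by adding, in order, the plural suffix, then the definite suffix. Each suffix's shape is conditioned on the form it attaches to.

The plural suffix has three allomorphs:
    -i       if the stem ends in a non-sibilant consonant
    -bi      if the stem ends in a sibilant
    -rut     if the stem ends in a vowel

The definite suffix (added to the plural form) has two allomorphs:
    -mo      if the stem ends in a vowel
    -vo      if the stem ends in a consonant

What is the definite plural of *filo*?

*filo* — final sound /o/ (a vowel) → -rut → *filorut*.
The plural form *filorut*: final sound = /t/, a consonant → -vo → *filorutvo*.

filorutvo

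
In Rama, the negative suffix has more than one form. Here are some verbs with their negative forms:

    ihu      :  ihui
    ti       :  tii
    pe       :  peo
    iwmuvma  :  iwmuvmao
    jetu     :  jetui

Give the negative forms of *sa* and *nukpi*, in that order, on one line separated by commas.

sao, nukpii

The alternation tracks the last vowel of the stem — -i when the last vowel of the stem is a high vowel (*ihu*, *ti*, *jetu*); -o when the last vowel of the stem is a non-high vowel (*pe*, *iwmuvma*).
*sa*: last vowel = /a/, a non-high vowel → -o → *sao*.
*nukpi*: last vowel = /i/, a high vowel → -i → *nukpii*.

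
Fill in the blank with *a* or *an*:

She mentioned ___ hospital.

a

The indefinite article is chosen by the initial *sound* of the following word, not its spelling.
*hospital* begins with the sound /h/ (h is pronounced) — a consonant sound.
So the article is *a*: She mentioned a hospital.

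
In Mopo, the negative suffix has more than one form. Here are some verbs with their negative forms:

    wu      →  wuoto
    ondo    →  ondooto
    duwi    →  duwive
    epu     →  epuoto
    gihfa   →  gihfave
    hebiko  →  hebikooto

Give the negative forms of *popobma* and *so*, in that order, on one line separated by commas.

The pattern is rounding harmony: -oto when the last vowel of the stem is a rounded vowel (*wu*, *ondo*, *epu*, *hebiko*); -ve when the last vowel of the stem is an unrounded vowel (*duwi*, *gihfa*).
*popobma*: last vowel = /a/, an unrounded vowel → -ve → *popobmave*.
*so*: last vowel = /o/, a rounded vowel → -oto → *sooto*.

popobmave, sooto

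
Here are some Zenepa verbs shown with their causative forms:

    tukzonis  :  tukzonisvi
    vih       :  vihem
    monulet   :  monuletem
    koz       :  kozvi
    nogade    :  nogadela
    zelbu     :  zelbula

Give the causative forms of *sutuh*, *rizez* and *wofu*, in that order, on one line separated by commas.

sutuhem, rizezvi, wofula

The pattern is sibilance of the final sound: -vi when the stem ends in a sibilant (*tukzonis*, *koz*); -em when the stem ends in a non-sibilant consonant (*vih*, *monulet*); -la when the stem ends in a vowel (*nogade*, *zelbu*).
The final sound of *sutuh* is /h/, which is a non-sibilant consonant, so the suffix is -em, giving *sutuhem*.
Since the final sound of *rizez* is /z/ (a sibilant), it takes -vi, giving *rizezvi*.
*wofu*: final sound = /u/, a vowel → -la → *wofula*.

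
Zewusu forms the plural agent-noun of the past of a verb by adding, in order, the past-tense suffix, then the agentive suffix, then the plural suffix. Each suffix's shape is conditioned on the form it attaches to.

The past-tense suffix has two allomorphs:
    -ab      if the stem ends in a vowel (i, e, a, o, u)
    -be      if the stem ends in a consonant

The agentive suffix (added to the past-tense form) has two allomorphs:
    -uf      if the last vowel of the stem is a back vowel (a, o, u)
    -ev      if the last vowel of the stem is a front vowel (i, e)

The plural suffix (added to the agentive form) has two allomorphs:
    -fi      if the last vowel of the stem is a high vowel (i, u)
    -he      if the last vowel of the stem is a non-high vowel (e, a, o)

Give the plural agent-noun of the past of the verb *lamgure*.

lamgureabuffi

*lamgure* — final sound /e/ (a vowel) → -ab → *lamgureab*.
The past-tense form *lamgureab*: last vowel = /a/, a back vowel → -uf → *lamgureabuf*.
Since the last vowel of the agentive form *lamgureabuf* is /u/ (a high vowel), it takes -fi, giving *lamgureabuffi*.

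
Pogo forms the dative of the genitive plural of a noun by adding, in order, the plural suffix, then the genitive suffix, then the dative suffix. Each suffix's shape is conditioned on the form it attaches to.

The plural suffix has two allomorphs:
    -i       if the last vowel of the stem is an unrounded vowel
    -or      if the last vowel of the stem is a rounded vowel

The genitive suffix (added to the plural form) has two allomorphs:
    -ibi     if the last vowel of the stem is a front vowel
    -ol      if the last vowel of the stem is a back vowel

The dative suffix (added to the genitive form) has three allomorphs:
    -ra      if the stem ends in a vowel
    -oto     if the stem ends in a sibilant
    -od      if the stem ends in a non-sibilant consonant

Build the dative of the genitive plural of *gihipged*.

gihipgediibira

Since the last vowel of *gihipged* is /e/ (an unrounded vowel), it takes -i, giving *gihipgedi*.
The last vowel of the plural form *gihipgedi* is /i/, which is a front vowel, so the genitive suffix is -ibi, giving *gihipgediibi*.
The genitive form *gihipgediibi* — final sound /i/ (a vowel) → -ra → *gihipgediibira*.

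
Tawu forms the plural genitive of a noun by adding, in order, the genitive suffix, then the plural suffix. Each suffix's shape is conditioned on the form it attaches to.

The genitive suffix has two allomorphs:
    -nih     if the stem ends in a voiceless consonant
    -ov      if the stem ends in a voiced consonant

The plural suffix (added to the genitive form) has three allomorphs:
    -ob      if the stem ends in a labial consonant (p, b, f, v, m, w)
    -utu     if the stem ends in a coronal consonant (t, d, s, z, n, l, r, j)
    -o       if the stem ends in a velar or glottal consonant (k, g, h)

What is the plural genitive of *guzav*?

guzavovob

*guzav*: final consonant = /v/, voiced → -ov → *guzavov*.
Since the final consonant of the genitive form *guzavov* is /v/ (labial), it takes -ob, giving *guzavovob*.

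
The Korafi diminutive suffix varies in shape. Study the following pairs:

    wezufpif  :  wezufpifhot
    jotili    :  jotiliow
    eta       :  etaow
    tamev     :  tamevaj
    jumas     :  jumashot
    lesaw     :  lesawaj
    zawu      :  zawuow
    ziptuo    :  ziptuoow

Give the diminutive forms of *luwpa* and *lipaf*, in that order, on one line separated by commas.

Looking at the final sound of each stem: -hot when the stem ends in a voiceless consonant (*wezufpif*, *jumas*); -aj when the stem ends in a voiced consonant (*tamev*, *lesaw*); -ow when the stem ends in a vowel (*jotili*, *eta*, *zawu*, *ziptuo*).
*luwpa*: final sound = /a/, a vowel → -ow → *luwpaow*.
*lipaf* — final sound /f/ (a voiceless consonant) → -hot → *lipafhot*.

luwpaow, lipafhot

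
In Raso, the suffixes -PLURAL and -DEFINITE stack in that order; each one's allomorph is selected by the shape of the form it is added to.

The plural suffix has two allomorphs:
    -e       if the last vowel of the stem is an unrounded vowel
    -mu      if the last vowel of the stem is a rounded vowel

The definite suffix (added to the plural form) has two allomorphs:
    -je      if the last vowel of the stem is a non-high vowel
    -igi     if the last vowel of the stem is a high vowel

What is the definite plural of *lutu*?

lutumuigi

The last vowel of *lutu* is /u/, which is a rounded vowel, so the plural suffix is -mu, giving *lutumu*.
Since the last vowel of the plural form *lutumu* is /u/ (a high vowel), it takes -igi, giving *lutumuigi*.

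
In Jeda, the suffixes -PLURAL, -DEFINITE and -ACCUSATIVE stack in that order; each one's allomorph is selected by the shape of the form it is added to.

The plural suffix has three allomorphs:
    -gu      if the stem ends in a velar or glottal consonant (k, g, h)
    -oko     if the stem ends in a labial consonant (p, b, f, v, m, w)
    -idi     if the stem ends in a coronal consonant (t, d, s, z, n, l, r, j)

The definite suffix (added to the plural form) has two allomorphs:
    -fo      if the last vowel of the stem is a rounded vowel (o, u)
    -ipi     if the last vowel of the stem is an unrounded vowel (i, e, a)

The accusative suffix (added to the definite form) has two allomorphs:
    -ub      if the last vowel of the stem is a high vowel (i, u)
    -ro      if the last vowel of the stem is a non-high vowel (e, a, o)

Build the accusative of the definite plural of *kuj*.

Since the final consonant of *kuj* is /j/ (coronal), it takes -idi, giving *kujidi*.
Since the last vowel of the plural form *kujidi* is /i/ (an unrounded vowel), it takes -ipi, giving *kujidiipi*.
The definite form *kujidiipi*: last vowel = /i/, a high vowel → -ub → *kujidiipiub*.

kujidiipiub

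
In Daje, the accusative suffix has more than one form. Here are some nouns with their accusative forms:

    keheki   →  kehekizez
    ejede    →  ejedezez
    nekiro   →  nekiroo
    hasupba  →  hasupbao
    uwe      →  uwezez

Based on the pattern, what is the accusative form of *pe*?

pezez

The pattern is front/back vowel harmony: -zez when the last vowel of the stem is a front vowel (*keheki*, *ejede*, *uwe*); -o when the last vowel of the stem is a back vowel (*nekiro*, *hasupba*).
Since the last vowel of *pe* is /e/ (a front vowel), it takes -zez, giving *pezez*.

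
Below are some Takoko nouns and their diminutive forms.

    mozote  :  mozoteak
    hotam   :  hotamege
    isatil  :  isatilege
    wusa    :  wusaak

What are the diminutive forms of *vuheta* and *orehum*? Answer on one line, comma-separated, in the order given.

vuhetaak, orehumege

The alternation tracks the final sound of the stem — -ege when the stem ends in a consonant (*hotam*, *isatil*); -ak when the stem ends in a vowel (*mozote*, *wusa*).
*vuheta*: final sound = /a/, a vowel → -ak → *vuhetaak*.
*orehum*: final sound = /m/, a consonant → -ege → *orehumege*.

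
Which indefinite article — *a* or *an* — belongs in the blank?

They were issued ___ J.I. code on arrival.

The indefinite article is chosen by the initial *sound* of the following word, not its spelling.
The initialism *J.I.* is read letter by letter; the first letter, J, is pronounced /dʒeɪ/, which begins with a consonant sound.
So the article is *a*: They were issued a J.I. code on arrival.

a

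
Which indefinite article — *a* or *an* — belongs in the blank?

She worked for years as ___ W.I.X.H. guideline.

a

The indefinite article is chosen by the initial *sound* of the following word, not its spelling.
The initialism *W.I.X.H.* is read letter by letter; the first letter, W, is pronounced /ˈdʌbəl.juː/, which begins with a consonant sound.
So the article is *a*: She worked for years as a W.I.X.H. guideline.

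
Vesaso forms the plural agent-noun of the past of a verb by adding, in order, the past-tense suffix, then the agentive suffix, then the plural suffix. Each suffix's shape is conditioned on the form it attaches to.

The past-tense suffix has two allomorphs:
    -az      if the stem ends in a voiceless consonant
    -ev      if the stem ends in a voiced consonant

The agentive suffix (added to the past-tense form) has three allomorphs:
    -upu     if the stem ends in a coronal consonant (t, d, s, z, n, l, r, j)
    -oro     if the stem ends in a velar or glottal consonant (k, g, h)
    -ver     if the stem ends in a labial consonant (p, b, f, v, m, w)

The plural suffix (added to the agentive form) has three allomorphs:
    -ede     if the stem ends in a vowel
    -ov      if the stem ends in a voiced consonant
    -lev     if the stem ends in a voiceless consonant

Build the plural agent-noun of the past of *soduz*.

Since the final consonant of *soduz* is /z/ (voiced), it takes -ev, giving *soduzev*.
The past-tense form *soduzev* — final consonant /v/ (labial) → -ver → *soduzevver*.
The final sound of the agentive form *soduzevver* is /r/, which is a voiced consonant, so the plural suffix is -ov, giving *soduzevverov*.

soduzevverov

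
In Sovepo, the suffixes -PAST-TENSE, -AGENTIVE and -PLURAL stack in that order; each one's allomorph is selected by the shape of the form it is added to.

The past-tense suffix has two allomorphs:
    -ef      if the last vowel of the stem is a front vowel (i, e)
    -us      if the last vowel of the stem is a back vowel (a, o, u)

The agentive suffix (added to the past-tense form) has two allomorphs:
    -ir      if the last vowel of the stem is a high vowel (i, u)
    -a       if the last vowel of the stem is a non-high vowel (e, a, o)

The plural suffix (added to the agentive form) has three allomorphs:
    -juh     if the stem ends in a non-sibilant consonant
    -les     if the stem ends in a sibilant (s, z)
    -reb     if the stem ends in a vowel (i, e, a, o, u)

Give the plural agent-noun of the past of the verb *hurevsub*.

*hurevsub*: last vowel = /u/, a back vowel → -us → *hurevsubus*.
Since the last vowel of the past-tense form *hurevsubus* is /u/ (a high vowel), it takes -ir, giving *hurevsubusir*.
The final sound of the agentive form *hurevsubusir* is /r/, which is a non-sibilant consonant, so the plural suffix is -juh, giving *hurevsubusirjuh*.

hurevsubusirjuh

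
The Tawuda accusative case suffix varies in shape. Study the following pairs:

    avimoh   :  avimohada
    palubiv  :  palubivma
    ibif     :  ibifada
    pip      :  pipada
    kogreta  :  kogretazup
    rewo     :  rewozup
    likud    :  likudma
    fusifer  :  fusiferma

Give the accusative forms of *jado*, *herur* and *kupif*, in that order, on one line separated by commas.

Looking at the final sound of each stem: -ada when the stem ends in a voiceless consonant (*avimoh*, *ibif*, *pip*); -ma when the stem ends in a voiced consonant (*palubiv*, *likud*, *fusifer*); -zup when the stem ends in a vowel (*kogreta*, *rewo*).
*jado*: final sound = /o/, a vowel → -zup → *jadozup*.
*herur*: final sound = /r/, a voiced consonant → -ma → *herurma*.
*kupif* — final sound /f/ (a voiceless consonant) → -ada → *kupifada*.

jadozup, herurma, kupifada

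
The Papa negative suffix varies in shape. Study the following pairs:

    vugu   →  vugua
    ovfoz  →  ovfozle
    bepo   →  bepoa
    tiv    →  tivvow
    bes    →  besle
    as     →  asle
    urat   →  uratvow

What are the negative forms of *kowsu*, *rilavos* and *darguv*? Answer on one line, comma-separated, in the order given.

The pattern is sibilance of the final sound: -le when the stem ends in a sibilant (*ovfoz*, *bes*, *as*); -vow when the stem ends in a non-sibilant consonant (*tiv*, *urat*); -a when the stem ends in a vowel (*vugu*, *bepo*).
Since the final sound of *kowsu* is /u/ (a vowel), it takes -a, giving *kowsua*.
*rilavos* — final sound /s/ (a sibilant) → -le → *rilavosle*.
*darguv*: final sound = /v/, a non-sibilant consonant → -vow → *darguvvow*.

kowsua, rilavosle, darguvvow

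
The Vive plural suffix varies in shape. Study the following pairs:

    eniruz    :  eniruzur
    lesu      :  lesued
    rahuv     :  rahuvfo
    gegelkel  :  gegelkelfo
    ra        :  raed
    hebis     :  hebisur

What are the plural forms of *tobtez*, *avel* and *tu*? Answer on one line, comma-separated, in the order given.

The pattern is sibilance of the final sound: -ur when the stem ends in a sibilant (*eniruz*, *hebis*); -fo when the stem ends in a non-sibilant consonant (*rahuv*, *gegelkel*); -ed when the stem ends in a vowel (*lesu*, *ra*).
*tobtez* — final sound /z/ (a sibilant) → -ur → *tobtezur*.
Since the final sound of *avel* is /l/ (a non-sibilant consonant), it takes -fo, giving *avelfo*.
*tu*: final sound = /u/, a vowel → -ed → *tued*.

tobtezur, avelfo, tued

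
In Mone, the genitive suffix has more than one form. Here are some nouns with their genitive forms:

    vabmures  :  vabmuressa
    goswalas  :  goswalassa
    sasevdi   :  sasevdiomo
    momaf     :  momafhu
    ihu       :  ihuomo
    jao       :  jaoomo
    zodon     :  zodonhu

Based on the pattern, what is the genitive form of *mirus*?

mirussa

The suffix is conditioned by the final sound: -sa when the stem ends in a sibilant (*vabmures*, *goswalas*); -hu when the stem ends in a non-sibilant consonant (*momaf*, *zodon*); -omo when the stem ends in a vowel (*sasevdi*, *ihu*, *jao*).
*mirus*: final sound = /s/, a sibilant → -sa → *mirussa*.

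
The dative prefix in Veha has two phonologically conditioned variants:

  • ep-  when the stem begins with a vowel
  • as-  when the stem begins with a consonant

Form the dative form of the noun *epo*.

epepo

*epo*: first sound = /e/, a vowel → ep- → *epepo*.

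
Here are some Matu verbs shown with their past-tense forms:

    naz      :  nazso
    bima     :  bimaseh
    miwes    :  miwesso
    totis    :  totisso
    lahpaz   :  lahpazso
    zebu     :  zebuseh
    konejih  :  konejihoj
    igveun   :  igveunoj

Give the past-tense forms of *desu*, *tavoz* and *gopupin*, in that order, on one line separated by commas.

desuseh, tavozso, gopupinoj

The suffix is conditioned by the final sound: -so when the stem ends in a sibilant (*naz*, *miwes*, *totis*, *lahpaz*); -oj when the stem ends in a non-sibilant consonant (*konejih*, *igveun*); -seh when the stem ends in a vowel (*bima*, *zebu*).
Since the final sound of *desu* is /u/ (a vowel), it takes -seh, giving *desuseh*.
*tavoz* — final sound /z/ (a sibilant) → -so → *tavozso*.
Since the final sound of *gopupin* is /n/ (a non-sibilant consonant), it takes -oj, giving *gopupinoj*.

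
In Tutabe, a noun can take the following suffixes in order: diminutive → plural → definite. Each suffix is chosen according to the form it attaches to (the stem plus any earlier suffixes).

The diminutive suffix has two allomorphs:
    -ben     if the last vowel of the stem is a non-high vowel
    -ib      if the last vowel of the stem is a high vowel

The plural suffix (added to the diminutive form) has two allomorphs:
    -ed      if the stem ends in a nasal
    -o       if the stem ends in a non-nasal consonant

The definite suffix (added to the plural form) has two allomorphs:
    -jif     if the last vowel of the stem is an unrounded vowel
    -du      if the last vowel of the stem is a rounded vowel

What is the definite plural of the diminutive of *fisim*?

fisimibodu

*fisim* — last vowel /i/ (a high vowel) → -ib → *fisimib*.
The diminutive form *fisimib* — final consonant /b/ (non-nasal) → -o → *fisimibo*.
Since the last vowel of the plural form *fisimibo* is /o/ (a rounded vowel), it takes -du, giving *fisimibodu*.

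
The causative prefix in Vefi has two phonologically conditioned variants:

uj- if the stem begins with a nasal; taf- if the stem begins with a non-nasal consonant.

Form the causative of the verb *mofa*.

*mofa*: first consonant = /m/, a nasal → uj- → *ujmofa*.

ujmofa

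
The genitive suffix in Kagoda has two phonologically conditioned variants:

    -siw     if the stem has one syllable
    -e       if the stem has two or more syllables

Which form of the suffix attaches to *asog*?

-e

*asog* (2 syllables) → -e.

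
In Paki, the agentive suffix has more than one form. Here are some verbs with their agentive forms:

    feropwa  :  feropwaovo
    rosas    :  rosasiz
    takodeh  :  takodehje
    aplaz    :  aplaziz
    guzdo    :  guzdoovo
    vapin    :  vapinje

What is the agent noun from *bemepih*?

bemepihje

The suffix is conditioned by the final sound: -iz when the stem ends in a sibilant (*rosas*, *aplaz*); -je when the stem ends in a non-sibilant consonant (*takodeh*, *vapin*); -ovo when the stem ends in a vowel (*feropwa*, *guzdo*).
Since the final sound of *bemepih* is /h/ (a non-sibilant consonant), it takes -je, giving *bemepihje*.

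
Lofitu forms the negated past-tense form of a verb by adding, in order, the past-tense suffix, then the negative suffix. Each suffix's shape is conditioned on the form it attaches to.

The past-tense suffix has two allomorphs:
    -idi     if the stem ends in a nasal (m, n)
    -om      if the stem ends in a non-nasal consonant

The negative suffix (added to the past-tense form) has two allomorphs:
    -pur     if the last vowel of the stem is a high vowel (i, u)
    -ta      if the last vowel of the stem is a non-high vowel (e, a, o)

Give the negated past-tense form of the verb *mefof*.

The final consonant of *mefof* is /f/, which is non-nasal, so the past-tense suffix is -om, giving *mefofom*.
The past-tense form *mefofom*: last vowel = /o/, a non-high vowel → -ta → *mefofomta*.

mefofomta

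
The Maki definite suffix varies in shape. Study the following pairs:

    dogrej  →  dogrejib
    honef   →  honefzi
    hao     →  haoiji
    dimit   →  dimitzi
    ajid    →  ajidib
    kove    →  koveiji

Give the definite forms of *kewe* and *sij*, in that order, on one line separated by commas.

The suffix is conditioned by the final sound: -zi when the stem ends in a voiceless consonant (*honef*, *dimit*); -ib when the stem ends in a voiced consonant (*dogrej*, *ajid*); -iji when the stem ends in a vowel (*hao*, *kove*).
The final sound of *kewe* is /e/, which is a vowel, so the suffix is -iji, giving *keweiji*.
*sij*: final sound = /j/, a voiced consonant → -ib → *sijib*.

keweiji, sijib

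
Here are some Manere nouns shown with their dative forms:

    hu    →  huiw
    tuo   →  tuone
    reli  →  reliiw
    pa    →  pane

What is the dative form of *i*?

iiw

Looking at the last vowel of each stem: -iw when the last vowel of the stem is a high vowel (*hu*, *reli*); -ne when the last vowel of the stem is a non-high vowel (*tuo*, *pa*).
*i* — last vowel /i/ (a high vowel) → -iw → *iiw*.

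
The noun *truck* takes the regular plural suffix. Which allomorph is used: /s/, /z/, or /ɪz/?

The stem *truck* ends in a voiceless non-sibilant consonant.
The plural suffix surfaces as /ɪz/ after sibilants, /s/ after other voiceless consonants, and /z/ after other voiced sounds.
So the plural -s on *truck* is pronounced /s/.

/s/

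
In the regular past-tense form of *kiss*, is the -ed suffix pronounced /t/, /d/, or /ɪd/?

/t/

The stem *kiss* ends in a voiceless consonant other than /t/.
The -ed suffix is realized as /ɪd/ after /t, d/; as /t/ after other voiceless consonants; and as /d/ after other voiced sounds.
So -ed on *kiss* is pronounced /t/.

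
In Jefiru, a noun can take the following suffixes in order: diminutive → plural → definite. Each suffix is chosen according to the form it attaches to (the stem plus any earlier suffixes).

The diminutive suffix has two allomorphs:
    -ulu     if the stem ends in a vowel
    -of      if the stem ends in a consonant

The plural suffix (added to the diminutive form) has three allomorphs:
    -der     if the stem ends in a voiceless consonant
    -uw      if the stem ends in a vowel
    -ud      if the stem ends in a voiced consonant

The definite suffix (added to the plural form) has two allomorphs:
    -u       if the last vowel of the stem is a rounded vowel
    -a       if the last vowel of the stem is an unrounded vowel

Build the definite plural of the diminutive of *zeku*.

zekuuluuwu

The final sound of *zeku* is /u/, which is a vowel, so the diminutive suffix is -ulu, giving *zekuulu*.
The final sound of the diminutive form *zekuulu* is /u/, which is a vowel, so the plural suffix is -uw, giving *zekuuluuw*.
The plural form *zekuuluuw*: last vowel = /u/, a rounded vowel → -u → *zekuuluuwu*.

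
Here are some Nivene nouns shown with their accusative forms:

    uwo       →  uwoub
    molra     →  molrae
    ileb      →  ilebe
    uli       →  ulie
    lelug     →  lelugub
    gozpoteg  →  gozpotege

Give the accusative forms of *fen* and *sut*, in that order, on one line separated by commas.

The pattern is rounding harmony: -ub when the last vowel of the stem is a rounded vowel (*uwo*, *lelug*); -e when the last vowel of the stem is an unrounded vowel (*molra*, *ileb*, *uli*, *gozpoteg*).
The last vowel of *fen* is /e/, which is an unrounded vowel, so the suffix is -e, giving *fene*.
*sut*: last vowel = /u/, a rounded vowel → -ub → *sutub*.

fene, sutub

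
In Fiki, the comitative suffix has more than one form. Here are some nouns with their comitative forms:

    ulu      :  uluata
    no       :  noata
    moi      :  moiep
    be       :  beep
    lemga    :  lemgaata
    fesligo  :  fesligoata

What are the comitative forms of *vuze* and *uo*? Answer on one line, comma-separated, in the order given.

Looking at the last vowel of each stem: -ep when the last vowel of the stem is a front vowel (*moi*, *be*); -ata when the last vowel of the stem is a back vowel (*ulu*, *no*, *lemga*, *fesligo*).
*vuze*: last vowel = /e/, a front vowel → -ep → *vuzeep*.
*uo*: last vowel = /o/, a back vowel → -ata → *uoata*.

vuzeep, uoata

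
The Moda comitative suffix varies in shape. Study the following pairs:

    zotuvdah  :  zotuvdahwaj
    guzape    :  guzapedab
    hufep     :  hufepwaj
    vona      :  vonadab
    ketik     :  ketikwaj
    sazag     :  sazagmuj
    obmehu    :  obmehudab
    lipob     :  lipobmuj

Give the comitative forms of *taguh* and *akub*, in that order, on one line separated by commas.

taguhwaj, akubmuj

The suffix is conditioned by the final sound: -waj when the stem ends in a voiceless consonant (*zotuvdah*, *hufep*, *ketik*); -muj when the stem ends in a voiced consonant (*sazag*, *lipob*); -dab when the stem ends in a vowel (*guzape*, *vona*, *obmehu*).
Since the final sound of *taguh* is /h/ (a voiceless consonant), it takes -waj, giving *taguhwaj*.
Since the final sound of *akub* is /b/ (a voiced consonant), it takes -muj, giving *akubmuj*.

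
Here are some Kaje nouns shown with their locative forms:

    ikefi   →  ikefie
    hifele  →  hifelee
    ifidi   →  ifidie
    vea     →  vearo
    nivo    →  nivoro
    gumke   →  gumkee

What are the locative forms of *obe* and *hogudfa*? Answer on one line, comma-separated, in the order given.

The pattern is front/back vowel harmony: -e when the last vowel of the stem is a front vowel (*ikefi*, *hifele*, *ifidi*, *gumke*); -ro when the last vowel of the stem is a back vowel (*vea*, *nivo*).
*obe* — last vowel /e/ (a front vowel) → -e → *obee*.
*hogudfa*: last vowel = /a/, a back vowel → -ro → *hogudfaro*.

obee, hogudfaro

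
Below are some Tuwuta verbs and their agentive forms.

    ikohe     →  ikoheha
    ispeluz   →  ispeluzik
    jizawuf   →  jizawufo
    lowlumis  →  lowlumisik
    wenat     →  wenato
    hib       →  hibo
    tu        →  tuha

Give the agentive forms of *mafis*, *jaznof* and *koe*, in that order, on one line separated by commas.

mafisik, jaznofo, koeha

The suffix is conditioned by the final sound: -ik when the stem ends in a sibilant (*ispeluz*, *lowlumis*); -o when the stem ends in a non-sibilant consonant (*jizawuf*, *wenat*, *hib*); -ha when the stem ends in a vowel (*ikohe*, *tu*).
The final sound of *mafis* is /s/, which is a sibilant, so the suffix is -ik, giving *mafisik*.
*jaznof*: final sound = /f/, a non-sibilant consonant → -o → *jaznofo*.
The final sound of *koe* is /e/, which is a vowel, so the suffix is -ha, giving *koeha*.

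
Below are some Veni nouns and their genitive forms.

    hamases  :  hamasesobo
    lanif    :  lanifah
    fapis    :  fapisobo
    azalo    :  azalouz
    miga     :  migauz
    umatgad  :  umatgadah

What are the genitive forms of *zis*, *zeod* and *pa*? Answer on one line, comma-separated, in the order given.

zisobo, zeodah, pauz

The alternation tracks the final sound of the stem — -obo when the stem ends in a sibilant (*hamases*, *fapis*); -ah when the stem ends in a non-sibilant consonant (*lanif*, *umatgad*); -uz when the stem ends in a vowel (*azalo*, *miga*).
Since the final sound of *zis* is /s/ (a sibilant), it takes -obo, giving *zisobo*.
Since the final sound of *zeod* is /d/ (a non-sibilant consonant), it takes -ah, giving *zeodah*.
Since the final sound of *pa* is /a/ (a vowel), it takes -uz, giving *pauz*.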